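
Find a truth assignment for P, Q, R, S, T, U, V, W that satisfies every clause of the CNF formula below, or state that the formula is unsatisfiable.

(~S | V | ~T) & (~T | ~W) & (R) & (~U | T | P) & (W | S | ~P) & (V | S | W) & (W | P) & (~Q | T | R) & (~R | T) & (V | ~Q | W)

P: 1,  Q: 0,  R: 1,  S: 1,  T: 1,  U: 1,  V: 1,  W: 0

(R) alone gives R = 1.
(T) alone gives T = 1.
(~W) alone gives W = 0.
(P) alone gives P = 1.
(S) alone gives S = 1.
(V) alone gives V = 1.
No clause remains; Q, U are free.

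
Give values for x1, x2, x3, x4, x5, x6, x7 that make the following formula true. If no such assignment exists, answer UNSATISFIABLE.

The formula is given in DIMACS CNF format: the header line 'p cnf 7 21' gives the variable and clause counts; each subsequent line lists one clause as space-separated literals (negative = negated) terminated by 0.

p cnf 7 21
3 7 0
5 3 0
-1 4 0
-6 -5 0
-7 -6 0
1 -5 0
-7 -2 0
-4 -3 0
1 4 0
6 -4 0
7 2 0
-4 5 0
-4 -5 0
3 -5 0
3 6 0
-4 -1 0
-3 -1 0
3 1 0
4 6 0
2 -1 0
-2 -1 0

UNSATISFIABLE

Try x3 = True.
(¬x4) alone gives x4 = False.
(¬x1) alone gives x1 = False.
Now (x1) is unsatisfied and unit — conflict.
Undo x3 and try x3 = False.
(x7) alone gives x7 = True.
(x5) alone gives x5 = True.
Now (¬x5) is unsatisfied and unit — conflict.
Neither x3 = True nor x3 = False works.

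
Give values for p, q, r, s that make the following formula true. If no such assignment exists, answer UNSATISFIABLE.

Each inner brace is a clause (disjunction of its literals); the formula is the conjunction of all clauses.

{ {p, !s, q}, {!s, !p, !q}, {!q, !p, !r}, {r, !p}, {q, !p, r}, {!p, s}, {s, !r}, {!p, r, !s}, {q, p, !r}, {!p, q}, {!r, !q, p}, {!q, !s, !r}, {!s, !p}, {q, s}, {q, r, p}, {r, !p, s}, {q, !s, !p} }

Branch on r: set r = false.
(!p) alone gives p = false.
(q) alone gives q = true.
Every clause is now satisfied; s is unconstrained.

p=false,  q=true,  r=false,  s=true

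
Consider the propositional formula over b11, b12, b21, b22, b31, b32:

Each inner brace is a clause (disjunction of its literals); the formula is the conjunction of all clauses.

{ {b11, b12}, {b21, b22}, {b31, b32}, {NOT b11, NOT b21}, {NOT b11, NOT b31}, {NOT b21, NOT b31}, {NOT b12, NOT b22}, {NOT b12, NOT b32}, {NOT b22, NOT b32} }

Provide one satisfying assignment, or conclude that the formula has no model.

UNSATISFIABLE

Case b11 = true:
The clause (NOT b21) is unit, so b21 = false.
The clause (b22) is unit, so b22 = true.
The clause (NOT b31) is unit, so b31 = false.
The clause (b32) is unit, so b32 = true.
But (NOT b32) is also a unit clause — contradiction.
Backtrack on b11: now try b11 = false.
The clause (b12) is unit, so b12 = true.
The clause (NOT b22) is unit, so b22 = false.
The clause (b21) is unit, so b21 = true.
The clause (NOT b31) is unit, so b31 = false.
The clause (b32) is unit, so b32 = true.
But (NOT b32) is also a unit clause — contradiction.
Both values of b11 lead to a conflict.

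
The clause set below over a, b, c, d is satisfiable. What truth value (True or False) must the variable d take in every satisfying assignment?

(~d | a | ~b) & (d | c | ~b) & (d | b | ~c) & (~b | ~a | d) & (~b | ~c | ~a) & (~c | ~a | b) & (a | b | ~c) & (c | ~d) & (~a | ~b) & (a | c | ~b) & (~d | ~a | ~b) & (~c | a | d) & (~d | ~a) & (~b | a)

Suppose d = 1.
The clause (c) is unit, so c = 1.
The clause (~a) is unit, so a = 0.
The clause (~b) is unit, so b = 0.
That conflicts with the unit clause (b).
So every satisfying assignment has d = False.

False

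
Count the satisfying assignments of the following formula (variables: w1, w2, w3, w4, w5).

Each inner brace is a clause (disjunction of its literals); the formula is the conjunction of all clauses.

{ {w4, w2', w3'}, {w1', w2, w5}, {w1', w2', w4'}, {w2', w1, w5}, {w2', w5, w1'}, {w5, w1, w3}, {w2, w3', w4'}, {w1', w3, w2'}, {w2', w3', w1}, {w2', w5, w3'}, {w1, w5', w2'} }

There are 2^5 = 32 truth assignments over (w1, w2, w3, w4, w5).
Split on w2. With w2 = 1, the clauses containing w2 are satisfied and w2' drops from the rest; 0 of the 2^4 = 16 assignments to the other variables satisfy what remains.
With w2 = 0, by the same count on the reduced clause set, 7 assignments work.
(One model: w1=F, w2=F, w3=F, w4=F, w5=T.)
Total: 0 + 7 = 7.

7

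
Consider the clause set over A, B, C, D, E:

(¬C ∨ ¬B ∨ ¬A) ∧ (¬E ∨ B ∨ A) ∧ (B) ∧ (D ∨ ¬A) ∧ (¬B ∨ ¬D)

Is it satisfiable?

Yes, satisfiable

Unit clause (B) forces B = True.
Unit clause (¬D) forces D = False.
Unit clause (¬A) forces A = False.
Every clause is now satisfied; C, E are unconstrained.
A satisfying assignment: A=False, B=True, C=True, D=False, E=False.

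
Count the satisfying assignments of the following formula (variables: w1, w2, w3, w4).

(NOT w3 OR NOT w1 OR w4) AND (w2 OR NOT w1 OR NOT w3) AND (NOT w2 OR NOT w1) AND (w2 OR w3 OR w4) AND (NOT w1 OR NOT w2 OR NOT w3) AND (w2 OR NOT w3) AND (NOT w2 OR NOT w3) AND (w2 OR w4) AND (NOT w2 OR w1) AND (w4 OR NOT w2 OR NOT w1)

2

There are 2^4 = 16 truth assignments over (w1, w2, w3, w4).
Check each against the 10 clauses (columns in the order w1, w2, w3, w4):
  F F F F  ✗ fails (w2 OR w3 OR w4)
  F F F T  ✓ satisfies all
  F F T F  ✗ fails (w2 OR NOT w3)
  F F T T  ✗ fails (w2 OR NOT w3)
  F T F F  ✗ fails (NOT w2 OR w1)
  F T F T  ✗ fails (NOT w2 OR w1)
  F T T F  ✗ fails (NOT w2 OR NOT w3)
  F T T T  ✗ fails (NOT w2 OR NOT w3)
  T F F F  ✗ fails (w2 OR w3 OR w4)
  T F F T  ✓ satisfies all
  T F T F  ✗ fails (NOT w3 OR NOT w1 OR w4)
  T F T T  ✗ fails (w2 OR NOT w1 OR NOT w3)
  T T F F  ✗ fails (NOT w2 OR NOT w1)
  T T F T  ✗ fails (NOT w2 OR NOT w1)
  T T T F  ✗ fails (NOT w3 OR NOT w1 OR w4)
  T T T T  ✗ fails (NOT w2 OR NOT w1)
2 of the 16 rows are models.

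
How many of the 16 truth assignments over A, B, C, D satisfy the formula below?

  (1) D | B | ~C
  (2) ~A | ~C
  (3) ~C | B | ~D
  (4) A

4

There are 2^4 = 16 truth assignments over (A, B, C, D).
Check each against the 4 clauses (columns in the order A, B, C, D):
  F F F F  ✗ fails (A)
  F F F T  ✗ fails (A)
  F F T F  ✗ fails (D | B | ~C)
  F F T T  ✗ fails (~C | B | ~D)
  F T F F  ✗ fails (A)
  F T F T  ✗ fails (A)
  F T T F  ✗ fails (A)
  F T T T  ✗ fails (A)
  T F F F  ✓ satisfies all
  T F F T  ✓ satisfies all
  T F T F  ✗ fails (D | B | ~C)
  T F T T  ✗ fails (~A | ~C)
  T T F F  ✓ satisfies all
  T T F T  ✓ satisfies all
  T T T F  ✗ fails (~A | ~C)
  T T T T  ✗ fails (~A | ~C)
4 of the 16 rows are models.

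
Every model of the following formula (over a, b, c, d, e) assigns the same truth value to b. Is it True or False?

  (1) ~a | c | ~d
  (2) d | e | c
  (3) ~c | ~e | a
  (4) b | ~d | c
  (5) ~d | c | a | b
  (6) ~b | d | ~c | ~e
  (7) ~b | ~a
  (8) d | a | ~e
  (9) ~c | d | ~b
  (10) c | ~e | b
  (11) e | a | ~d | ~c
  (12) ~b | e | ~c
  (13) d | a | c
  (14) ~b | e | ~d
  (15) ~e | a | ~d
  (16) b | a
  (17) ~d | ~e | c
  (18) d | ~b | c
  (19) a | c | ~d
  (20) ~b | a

Suppose b = 1.
(~a) alone gives a = 0.
That conflicts with the unit clause (a).
So every satisfying assignment has b = False.

False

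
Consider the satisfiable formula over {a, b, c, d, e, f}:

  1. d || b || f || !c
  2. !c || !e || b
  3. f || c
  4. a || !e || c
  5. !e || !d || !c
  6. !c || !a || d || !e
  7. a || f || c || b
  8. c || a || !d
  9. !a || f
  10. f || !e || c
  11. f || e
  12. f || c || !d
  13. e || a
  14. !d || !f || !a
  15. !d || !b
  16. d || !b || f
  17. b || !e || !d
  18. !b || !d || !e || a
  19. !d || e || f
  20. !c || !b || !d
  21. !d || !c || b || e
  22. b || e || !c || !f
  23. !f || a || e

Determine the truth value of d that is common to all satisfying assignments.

False

Suppose d = true.
Unit clause (!b) forces b = false.
Unit clause (!e) forces e = false.
Unit clause (f) forces f = true.
Unit clause (a) forces a = true.
Now (!a) is unsatisfied and unit — conflict.
So every satisfying assignment has d = False.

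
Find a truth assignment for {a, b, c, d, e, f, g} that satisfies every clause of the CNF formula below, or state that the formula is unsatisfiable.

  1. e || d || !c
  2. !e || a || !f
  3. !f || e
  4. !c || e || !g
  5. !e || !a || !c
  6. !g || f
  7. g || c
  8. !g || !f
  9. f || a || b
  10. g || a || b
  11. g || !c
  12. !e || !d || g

Case f = false:
The clause (!g) is unit, so g = false.
The clause (c) is unit, so c = true.
Now (!c) is unsatisfied and unit — conflict.
That branch fails; take f = true instead.
The clause (e) is unit, so e = true.
The clause (a) is unit, so a = true.
The clause (!c) is unit, so c = false.
The clause (g) is unit, so g = true.
Now (!g) is unsatisfied and unit — conflict.
Either choice for f ends in contradiction.

UNSATISFIABLE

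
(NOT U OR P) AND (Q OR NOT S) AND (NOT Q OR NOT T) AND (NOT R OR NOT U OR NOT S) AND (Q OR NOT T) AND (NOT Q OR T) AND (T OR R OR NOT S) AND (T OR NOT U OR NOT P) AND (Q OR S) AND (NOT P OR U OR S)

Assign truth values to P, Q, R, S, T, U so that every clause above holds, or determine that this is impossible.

Try U = false.
Try Q = true.
Unit clause (NOT T) forces T = false.
That conflicts with the unit clause (T).
So Q must be the other value — set Q = false.
Unit clause (NOT S) forces S = false.
That conflicts with the unit clause (S).
Either choice for Q ends in contradiction.
So U must be the other value — set U = true.
Unit clause (P) forces P = true.
Unit clause (T) forces T = true.
Unit clause (NOT Q) forces Q = false.
That conflicts with the unit clause (Q).
Either choice for U ends in contradiction.

UNSATISFIABLE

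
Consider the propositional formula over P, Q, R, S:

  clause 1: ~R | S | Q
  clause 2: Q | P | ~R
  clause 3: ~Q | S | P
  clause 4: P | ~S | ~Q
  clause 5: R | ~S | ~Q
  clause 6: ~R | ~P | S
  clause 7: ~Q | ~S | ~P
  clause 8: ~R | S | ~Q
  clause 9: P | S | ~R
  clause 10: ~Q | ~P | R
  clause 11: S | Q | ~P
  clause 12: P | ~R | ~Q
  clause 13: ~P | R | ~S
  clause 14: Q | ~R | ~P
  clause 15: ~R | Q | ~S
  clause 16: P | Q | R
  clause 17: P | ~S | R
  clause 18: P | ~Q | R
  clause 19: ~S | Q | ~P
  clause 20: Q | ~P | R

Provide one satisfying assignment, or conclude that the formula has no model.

UNSATISFIABLE

Branch on R: set R = 0.
Branch on S: set S = 0.
Branch on Q: set Q = 0.
From the singleton clause (~P), P = 0.
That conflicts with the unit clause (P).
Backtrack on Q: now try Q = 1.
From the singleton clause (P), P = 1.
That conflicts with the unit clause (~P).
Neither Q = 1 nor Q = 0 works.
Backtrack on S: now try S = 1.
From the singleton clause (~Q), Q = 0.
From the singleton clause (~P), P = 0.
That conflicts with the unit clause (P).
Neither S = 1 nor S = 0 works.
Backtrack on R: now try R = 1.
Branch on S: set S = 1.
From the singleton clause (Q), Q = 1.
From the singleton clause (P), P = 1.
That conflicts with the unit clause (~P).
Backtrack on S: now try S = 0.
From the singleton clause (Q), Q = 1.
That conflicts with the unit clause (~Q).
Neither S = 1 nor S = 0 works.
Neither R = 1 nor R = 0 works.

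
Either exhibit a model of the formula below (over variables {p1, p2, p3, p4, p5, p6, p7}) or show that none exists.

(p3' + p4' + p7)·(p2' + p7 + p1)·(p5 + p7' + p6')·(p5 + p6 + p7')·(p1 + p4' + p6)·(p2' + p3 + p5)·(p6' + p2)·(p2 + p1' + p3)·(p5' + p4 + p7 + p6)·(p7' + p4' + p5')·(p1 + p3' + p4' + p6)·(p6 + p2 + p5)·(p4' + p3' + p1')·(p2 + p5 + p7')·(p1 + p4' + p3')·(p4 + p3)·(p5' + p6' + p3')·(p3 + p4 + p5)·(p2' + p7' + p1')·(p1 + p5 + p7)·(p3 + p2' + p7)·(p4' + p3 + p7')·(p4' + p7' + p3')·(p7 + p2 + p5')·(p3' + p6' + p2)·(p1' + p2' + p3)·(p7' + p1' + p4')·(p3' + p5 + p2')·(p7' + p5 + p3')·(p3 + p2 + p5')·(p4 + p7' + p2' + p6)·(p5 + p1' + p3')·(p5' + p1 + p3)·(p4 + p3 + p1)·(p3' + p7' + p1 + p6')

Try p6 = 0.
Try p5 = 1.
Try p1 = 0.
From the singleton clause (p4'), p4 = 0.
From the singleton clause (p7), p7 = 1.
From the singleton clause (p3), p3 = 1.
From the singleton clause (p2'), p2 = 0.
Every clause now holds.

p1=0,  p2=0,  p3=1,  p4=0,  p5=1,  p6=0,  p7=1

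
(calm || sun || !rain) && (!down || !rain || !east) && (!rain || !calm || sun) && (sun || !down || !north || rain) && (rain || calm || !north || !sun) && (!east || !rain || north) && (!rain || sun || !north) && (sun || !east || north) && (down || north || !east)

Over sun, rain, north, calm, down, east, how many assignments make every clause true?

28

There are 2^6 = 64 truth assignments over (sun, rain, north, calm, down, east).
Split on east. With east = true, the clauses containing east are satisfied and !east drops from the rest; 8 of the 2^5 = 32 assignments to the other variables satisfy what remains.
With east = false, by the same count on the reduced clause set, 20 assignments work.
(One model: sun=F, rain=F, north=F, calm=F, down=F, east=F.)
Total: 8 + 20 = 28.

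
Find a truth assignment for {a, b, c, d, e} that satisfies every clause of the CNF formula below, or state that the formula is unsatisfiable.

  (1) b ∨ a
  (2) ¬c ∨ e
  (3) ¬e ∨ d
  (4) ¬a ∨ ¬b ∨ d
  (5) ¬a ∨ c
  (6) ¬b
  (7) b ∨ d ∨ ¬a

(¬b) alone gives b = False.
(a) alone gives a = True.
(c) alone gives c = True.
(e) alone gives e = True.
(d) alone gives d = True.
Every clause now holds.

a: True; b: False; c: True; d: True; e: True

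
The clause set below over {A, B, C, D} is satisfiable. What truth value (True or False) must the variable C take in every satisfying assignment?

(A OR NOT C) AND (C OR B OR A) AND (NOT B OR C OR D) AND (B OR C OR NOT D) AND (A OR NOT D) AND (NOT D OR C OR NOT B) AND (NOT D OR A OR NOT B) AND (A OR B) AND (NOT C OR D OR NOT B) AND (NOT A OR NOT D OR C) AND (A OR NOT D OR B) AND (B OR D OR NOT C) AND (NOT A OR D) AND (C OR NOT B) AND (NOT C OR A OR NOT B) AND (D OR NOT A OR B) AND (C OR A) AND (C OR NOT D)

Suppose C = false.
(NOT B) alone gives B = false.
(A) alone gives A = true.
(NOT D) alone gives D = false.
That conflicts with the unit clause (D).
So every satisfying assignment has C = True.

True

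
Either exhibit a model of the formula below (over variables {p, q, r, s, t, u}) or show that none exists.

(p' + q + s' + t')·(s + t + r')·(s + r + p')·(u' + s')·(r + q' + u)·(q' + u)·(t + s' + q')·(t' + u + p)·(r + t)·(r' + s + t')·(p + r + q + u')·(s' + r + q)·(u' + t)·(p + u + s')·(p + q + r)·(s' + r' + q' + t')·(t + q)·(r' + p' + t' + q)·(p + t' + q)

p=0; q=1; r=0; s=0; t=1; u=1

Case u = 1:
From the singleton clause (s'), s = 0.
From the singleton clause (t), t = 1.
From the singleton clause (r'), r = 0.
From the singleton clause (p'), p = 0.
From the singleton clause (q), q = 1.
All clauses are satisfied.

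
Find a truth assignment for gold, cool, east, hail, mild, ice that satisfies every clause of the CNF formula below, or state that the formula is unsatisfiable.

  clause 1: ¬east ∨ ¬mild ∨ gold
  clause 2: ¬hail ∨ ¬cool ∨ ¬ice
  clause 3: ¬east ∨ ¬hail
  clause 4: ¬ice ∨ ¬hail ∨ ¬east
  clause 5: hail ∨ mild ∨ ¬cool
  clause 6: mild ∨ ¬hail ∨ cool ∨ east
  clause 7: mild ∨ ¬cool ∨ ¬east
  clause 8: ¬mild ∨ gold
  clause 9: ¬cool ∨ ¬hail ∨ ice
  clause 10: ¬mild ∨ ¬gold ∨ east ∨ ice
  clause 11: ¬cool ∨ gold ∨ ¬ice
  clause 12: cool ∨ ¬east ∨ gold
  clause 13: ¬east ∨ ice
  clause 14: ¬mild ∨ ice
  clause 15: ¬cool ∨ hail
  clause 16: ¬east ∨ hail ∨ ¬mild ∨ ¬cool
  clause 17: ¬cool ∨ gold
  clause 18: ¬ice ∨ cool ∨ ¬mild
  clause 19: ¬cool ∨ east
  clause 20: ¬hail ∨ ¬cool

gold ↦ False,  cool ↦ False,  east ↦ False,  hail ↦ False,  mild ↦ False,  ice ↦ False

Suppose east = False.
Unit clause (¬cool) forces cool = False.
Suppose mild = False.
Unit clause (¬hail) forces hail = False.
All clauses hold; gold, ice can take either value.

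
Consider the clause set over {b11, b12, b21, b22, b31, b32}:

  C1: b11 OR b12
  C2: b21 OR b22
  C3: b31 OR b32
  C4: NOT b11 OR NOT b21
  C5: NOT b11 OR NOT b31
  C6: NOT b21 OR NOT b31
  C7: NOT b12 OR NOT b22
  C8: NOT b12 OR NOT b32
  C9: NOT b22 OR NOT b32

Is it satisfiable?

Unsatisfiable

Case b11 = true:
(NOT b21) alone gives b21 = false.
(b22) alone gives b22 = true.
(NOT b31) alone gives b31 = false.
(b32) alone gives b32 = true.
Now (NOT b32) is unsatisfied and unit — conflict.
That branch fails; take b11 = false instead.
(b12) alone gives b12 = true.
(NOT b22) alone gives b22 = false.
(b21) alone gives b21 = true.
(NOT b31) alone gives b31 = false.
(b32) alone gives b32 = true.
Now (NOT b32) is unsatisfied and unit — conflict.
Either choice for b11 ends in contradiction.
No assignment satisfies every clause.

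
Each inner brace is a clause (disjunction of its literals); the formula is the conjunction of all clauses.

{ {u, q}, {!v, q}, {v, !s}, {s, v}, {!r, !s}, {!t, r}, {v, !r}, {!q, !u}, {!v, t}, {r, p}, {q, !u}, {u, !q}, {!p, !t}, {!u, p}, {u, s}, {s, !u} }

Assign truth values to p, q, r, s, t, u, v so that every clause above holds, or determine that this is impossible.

Case u = true:
(!q) alone gives q = false.
That conflicts with the unit clause (q).
Backtrack on u: now try u = false.
(q) alone gives q = true.
That conflicts with the unit clause (!q).
Either choice for u ends in contradiction.

UNSATISFIABLE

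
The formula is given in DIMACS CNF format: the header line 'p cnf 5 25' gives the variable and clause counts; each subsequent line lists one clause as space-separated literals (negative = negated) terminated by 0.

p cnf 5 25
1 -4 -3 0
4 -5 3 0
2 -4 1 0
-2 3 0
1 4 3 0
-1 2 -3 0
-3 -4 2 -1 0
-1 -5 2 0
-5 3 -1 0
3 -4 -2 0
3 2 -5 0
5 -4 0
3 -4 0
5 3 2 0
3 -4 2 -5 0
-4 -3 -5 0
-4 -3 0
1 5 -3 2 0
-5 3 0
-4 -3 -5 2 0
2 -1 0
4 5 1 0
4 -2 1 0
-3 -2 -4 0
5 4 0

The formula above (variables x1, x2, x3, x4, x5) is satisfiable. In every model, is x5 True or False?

Suppose x5 = False.
From the singleton clause (¬x4), x4 = False.
But (x4) is also a unit clause — contradiction.
So every satisfying assignment has x5 = True.

True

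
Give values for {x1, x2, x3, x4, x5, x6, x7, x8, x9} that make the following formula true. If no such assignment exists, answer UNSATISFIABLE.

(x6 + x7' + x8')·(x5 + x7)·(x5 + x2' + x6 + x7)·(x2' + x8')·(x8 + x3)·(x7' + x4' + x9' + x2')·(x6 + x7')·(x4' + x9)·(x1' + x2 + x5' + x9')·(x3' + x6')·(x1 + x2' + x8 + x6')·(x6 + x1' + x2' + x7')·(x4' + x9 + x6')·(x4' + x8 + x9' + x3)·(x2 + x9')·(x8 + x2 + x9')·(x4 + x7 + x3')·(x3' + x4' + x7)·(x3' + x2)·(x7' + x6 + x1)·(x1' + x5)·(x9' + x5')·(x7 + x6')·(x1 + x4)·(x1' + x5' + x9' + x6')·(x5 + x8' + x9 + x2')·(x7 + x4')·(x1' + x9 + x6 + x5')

Suppose x5 = 1.
(x9') alone gives x9 = 0.
(x4') alone gives x4 = 0.
(x1) alone gives x1 = 1.
(x6) alone gives x6 = 1.
(x3') alone gives x3 = 0.
(x8) alone gives x8 = 1.
(x2') alone gives x2 = 0.
(x7) alone gives x7 = 1.
All clauses are satisfied.

x1: 1, x2: 0, x3: 0, x4: 0, x5: 1, x6: 1, x7: 1, x8: 1, x9: 0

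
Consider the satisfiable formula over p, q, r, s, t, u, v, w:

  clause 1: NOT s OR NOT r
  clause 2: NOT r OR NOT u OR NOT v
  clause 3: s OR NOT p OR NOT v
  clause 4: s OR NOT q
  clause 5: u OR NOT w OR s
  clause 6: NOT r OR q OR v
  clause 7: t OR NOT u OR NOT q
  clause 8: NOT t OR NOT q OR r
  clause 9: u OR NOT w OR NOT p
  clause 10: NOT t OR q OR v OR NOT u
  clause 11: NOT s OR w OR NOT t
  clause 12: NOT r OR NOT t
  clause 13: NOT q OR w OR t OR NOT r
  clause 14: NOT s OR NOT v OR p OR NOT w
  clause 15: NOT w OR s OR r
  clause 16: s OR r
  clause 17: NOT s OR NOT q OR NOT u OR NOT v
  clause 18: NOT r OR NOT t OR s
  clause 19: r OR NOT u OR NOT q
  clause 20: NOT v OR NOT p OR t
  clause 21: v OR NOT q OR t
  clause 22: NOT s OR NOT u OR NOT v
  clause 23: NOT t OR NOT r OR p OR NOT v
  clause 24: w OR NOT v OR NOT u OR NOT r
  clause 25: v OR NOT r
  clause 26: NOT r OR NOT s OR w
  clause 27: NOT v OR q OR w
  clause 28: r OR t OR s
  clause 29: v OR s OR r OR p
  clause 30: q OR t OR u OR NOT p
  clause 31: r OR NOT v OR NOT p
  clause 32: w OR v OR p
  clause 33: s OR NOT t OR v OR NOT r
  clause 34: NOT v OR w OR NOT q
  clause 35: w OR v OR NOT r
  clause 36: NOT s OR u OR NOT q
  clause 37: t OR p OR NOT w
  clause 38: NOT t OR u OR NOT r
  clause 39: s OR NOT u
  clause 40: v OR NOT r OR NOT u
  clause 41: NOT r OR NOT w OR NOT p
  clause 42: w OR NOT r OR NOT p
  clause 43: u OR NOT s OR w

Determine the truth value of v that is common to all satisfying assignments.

Suppose v = true.
Case s = false:
The clause (NOT p) is unit, so p = false.
The clause (NOT q) is unit, so q = false.
The clause (r) is unit, so r = true.
The clause (NOT u) is unit, so u = false.
The clause (NOT w) is unit, so w = false.
That conflicts with the unit clause (w).
Undo s and try s = true.
The clause (NOT r) is unit, so r = false.
The clause (NOT u) is unit, so u = false.
The clause (NOT p) is unit, so p = false.
The clause (NOT w) is unit, so w = false.
That conflicts with the unit clause (w).
Both values of s lead to a conflict.
So every satisfying assignment has v = False.

False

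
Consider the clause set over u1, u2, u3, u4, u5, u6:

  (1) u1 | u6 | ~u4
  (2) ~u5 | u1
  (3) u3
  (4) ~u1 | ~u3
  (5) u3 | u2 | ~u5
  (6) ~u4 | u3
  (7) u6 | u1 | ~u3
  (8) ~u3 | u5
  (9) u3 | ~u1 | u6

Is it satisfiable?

From the singleton clause (u3), u3 = 1.
From the singleton clause (~u1), u1 = 0.
From the singleton clause (~u5), u5 = 0.
Now (u5) is unsatisfied and unit — conflict.
No assignment satisfies every clause.

No, unsatisfiable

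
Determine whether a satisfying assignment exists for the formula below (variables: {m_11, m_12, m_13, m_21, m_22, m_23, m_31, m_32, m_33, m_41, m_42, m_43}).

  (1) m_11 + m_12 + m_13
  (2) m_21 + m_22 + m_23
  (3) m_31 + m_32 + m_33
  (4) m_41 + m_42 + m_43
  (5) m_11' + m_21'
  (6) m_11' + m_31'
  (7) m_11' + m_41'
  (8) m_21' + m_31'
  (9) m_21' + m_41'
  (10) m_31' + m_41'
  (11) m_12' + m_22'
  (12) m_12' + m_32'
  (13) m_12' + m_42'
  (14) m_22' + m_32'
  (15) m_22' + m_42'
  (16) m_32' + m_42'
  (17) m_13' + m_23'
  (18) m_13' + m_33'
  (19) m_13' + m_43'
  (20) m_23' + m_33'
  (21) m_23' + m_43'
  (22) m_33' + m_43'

Branch on m_11: set m_11 = 0.
Branch on m_12: set m_12 = 1.
(m_22') alone gives m_22 = 0.
(m_32') alone gives m_32 = 0.
(m_42') alone gives m_42 = 0.
Branch on m_21: set m_21 = 1.
(m_31') alone gives m_31 = 0.
(m_33) alone gives m_33 = 1.
(m_41') alone gives m_41 = 0.
(m_43) alone gives m_43 = 1.
That conflicts with the unit clause (m_43').
Backtrack on m_21: now try m_21 = 0.
(m_23) alone gives m_23 = 1.
(m_13') alone gives m_13 = 0.
(m_33') alone gives m_33 = 0.
(m_31) alone gives m_31 = 1.
(m_41') alone gives m_41 = 0.
(m_43) alone gives m_43 = 1.
That conflicts with the unit clause (m_43').
Neither m_21 = 1 nor m_21 = 0 works.
Backtrack on m_12: now try m_12 = 0.
(m_13) alone gives m_13 = 1.
(m_23') alone gives m_23 = 0.
(m_33') alone gives m_33 = 0.
(m_43') alone gives m_43 = 0.
Branch on m_21: set m_21 = 1.
(m_31') alone gives m_31 = 0.
(m_32) alone gives m_32 = 1.
(m_41') alone gives m_41 = 0.
(m_42) alone gives m_42 = 1.
That conflicts with the unit clause (m_42').
Backtrack on m_21: now try m_21 = 0.
(m_22) alone gives m_22 = 1.
(m_32') alone gives m_32 = 0.
(m_31) alone gives m_31 = 1.
(m_41') alone gives m_41 = 0.
(m_42) alone gives m_42 = 1.
That conflicts with the unit clause (m_42').
Neither m_21 = 1 nor m_21 = 0 works.
Neither m_12 = 1 nor m_12 = 0 works.
Backtrack on m_11: now try m_11 = 1.
(m_21') alone gives m_21 = 0.
(m_31') alone gives m_31 = 0.
(m_41') alone gives m_41 = 0.
Branch on m_22: set m_22 = 1.
(m_12') alone gives m_12 = 0.
(m_32') alone gives m_32 = 0.
(m_33) alone gives m_33 = 1.
(m_42') alone gives m_42 = 0.
(m_43) alone gives m_43 = 1.
That conflicts with the unit clause (m_43').
Backtrack on m_22: now try m_22 = 0.
(m_23) alone gives m_23 = 1.
(m_13') alone gives m_13 = 0.
(m_33') alone gives m_33 = 0.
(m_32) alone gives m_32 = 1.
(m_12') alone gives m_12 = 0.
(m_42') alone gives m_42 = 0.
(m_43) alone gives m_43 = 1.
That conflicts with the unit clause (m_43').
Neither m_22 = 1 nor m_22 = 0 works.
Neither m_11 = 1 nor m_11 = 0 works.
No assignment satisfies every clause.

No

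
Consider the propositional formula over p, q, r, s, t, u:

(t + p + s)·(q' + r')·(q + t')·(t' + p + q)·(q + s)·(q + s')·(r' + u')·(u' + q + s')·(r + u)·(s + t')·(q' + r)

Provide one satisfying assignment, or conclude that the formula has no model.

Case q = 0:
Unit clause (t') forces t = 0.
Unit clause (s) forces s = 1.
That conflicts with the unit clause (s').
So q must be the other value — set q = 1.
Unit clause (r') forces r = 0.
That conflicts with the unit clause (r).
Either choice for q ends in contradiction.

UNSATISFIABLE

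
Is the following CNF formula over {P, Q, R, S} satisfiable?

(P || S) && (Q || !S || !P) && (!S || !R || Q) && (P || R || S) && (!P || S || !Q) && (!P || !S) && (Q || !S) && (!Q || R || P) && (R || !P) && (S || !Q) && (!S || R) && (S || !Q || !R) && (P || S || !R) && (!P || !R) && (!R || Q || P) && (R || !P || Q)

Case P = false:
From the singleton clause (S), S = true.
From the singleton clause (Q), Q = true.
From the singleton clause (R), R = true.
Every clause now holds.
A satisfying assignment: P ↦ false, Q ↦ true, R ↦ true, S ↦ true.

Satisfiable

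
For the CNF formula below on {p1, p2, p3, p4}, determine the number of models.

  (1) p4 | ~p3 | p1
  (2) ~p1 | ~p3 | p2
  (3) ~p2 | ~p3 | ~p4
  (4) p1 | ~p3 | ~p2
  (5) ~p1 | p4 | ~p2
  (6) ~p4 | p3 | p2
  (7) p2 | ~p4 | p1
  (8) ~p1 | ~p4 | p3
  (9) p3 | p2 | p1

There are 2^4 = 16 truth assignments over (p1, p2, p3, p4).
Split on p2. With p2 = 1, the clauses containing p2 are satisfied and ~p2 drops from the rest; 2 of the 2^3 = 8 assignments to the other variables satisfy what remains.
With p2 = 0, by the same count on the reduced clause set, 1 assignment works.
Total: 2 + 1 = 3.

3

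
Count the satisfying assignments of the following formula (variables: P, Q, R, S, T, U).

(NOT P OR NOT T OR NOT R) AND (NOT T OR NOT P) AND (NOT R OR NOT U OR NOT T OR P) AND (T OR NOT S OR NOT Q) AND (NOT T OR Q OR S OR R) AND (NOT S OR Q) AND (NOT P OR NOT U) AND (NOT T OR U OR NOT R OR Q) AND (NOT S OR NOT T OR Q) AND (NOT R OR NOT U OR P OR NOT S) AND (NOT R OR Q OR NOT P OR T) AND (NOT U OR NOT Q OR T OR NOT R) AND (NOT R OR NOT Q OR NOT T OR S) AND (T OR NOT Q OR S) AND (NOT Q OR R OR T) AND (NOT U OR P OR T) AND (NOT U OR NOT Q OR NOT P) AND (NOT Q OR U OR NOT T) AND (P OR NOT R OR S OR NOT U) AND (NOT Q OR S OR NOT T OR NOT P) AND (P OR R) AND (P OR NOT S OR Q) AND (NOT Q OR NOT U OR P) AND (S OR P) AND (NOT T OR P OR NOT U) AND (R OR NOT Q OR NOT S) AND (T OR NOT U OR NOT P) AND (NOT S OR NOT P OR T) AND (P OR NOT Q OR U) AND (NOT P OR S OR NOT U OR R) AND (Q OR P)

There are 2^6 = 64 truth assignments over (P, Q, R, S, T, U).
Split on T. With T = true, the clauses containing T are satisfied and NOT T drops from the rest; 0 of the 2^5 = 32 assignments to the other variables satisfy what remains.
With T = false, by the same count on the reduced clause set, 1 assignment works.
Total: 0 + 1 = 1.

1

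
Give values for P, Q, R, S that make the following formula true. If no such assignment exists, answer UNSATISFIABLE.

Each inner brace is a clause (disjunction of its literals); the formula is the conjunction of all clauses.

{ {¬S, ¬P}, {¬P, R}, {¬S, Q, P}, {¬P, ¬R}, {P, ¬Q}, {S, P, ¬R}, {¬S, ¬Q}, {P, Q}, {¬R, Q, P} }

Try S = False.
Try P = False.
The clause (¬Q) is unit, so Q = False.
That conflicts with the unit clause (Q).
Undo P and try P = True.
The clause (R) is unit, so R = True.
That conflicts with the unit clause (¬R).
Either choice for P ends in contradiction.
Undo S and try S = True.
The clause (¬P) is unit, so P = False.
The clause (Q) is unit, so Q = True.
That conflicts with the unit clause (¬Q).
Either choice for S ends in contradiction.

UNSATISFIABLE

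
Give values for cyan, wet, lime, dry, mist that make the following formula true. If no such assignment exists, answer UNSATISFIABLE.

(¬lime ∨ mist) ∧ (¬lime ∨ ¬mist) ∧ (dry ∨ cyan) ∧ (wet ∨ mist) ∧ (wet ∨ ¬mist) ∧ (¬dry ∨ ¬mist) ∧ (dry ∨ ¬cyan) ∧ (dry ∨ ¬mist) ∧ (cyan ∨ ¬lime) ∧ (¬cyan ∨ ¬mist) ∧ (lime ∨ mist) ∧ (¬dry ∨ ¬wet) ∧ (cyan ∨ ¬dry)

Try lime = False.
Unit clause (mist) forces mist = True.
Unit clause (wet) forces wet = True.
Unit clause (¬dry) forces dry = False.
That conflicts with the unit clause (dry).
So lime must be the other value — set lime = True.
Unit clause (mist) forces mist = True.
That conflicts with the unit clause (¬mist).
Neither lime = True nor lime = False works.

UNSATISFIABLE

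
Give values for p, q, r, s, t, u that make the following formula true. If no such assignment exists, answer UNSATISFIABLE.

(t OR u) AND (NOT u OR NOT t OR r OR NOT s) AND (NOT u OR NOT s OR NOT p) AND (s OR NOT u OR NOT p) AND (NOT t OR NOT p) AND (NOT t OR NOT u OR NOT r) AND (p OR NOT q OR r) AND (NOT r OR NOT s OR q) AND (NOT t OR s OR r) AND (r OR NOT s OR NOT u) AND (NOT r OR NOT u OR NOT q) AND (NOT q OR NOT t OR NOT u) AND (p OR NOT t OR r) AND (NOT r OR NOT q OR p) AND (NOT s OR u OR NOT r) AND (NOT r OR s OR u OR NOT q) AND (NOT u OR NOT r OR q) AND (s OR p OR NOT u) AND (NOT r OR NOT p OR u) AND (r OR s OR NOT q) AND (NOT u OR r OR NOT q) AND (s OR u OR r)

Suppose t = true.
From the singleton clause (NOT p), p = false.
From the singleton clause (r), r = true.
From the singleton clause (NOT u), u = false.
From the singleton clause (NOT q), q = false.
From the singleton clause (NOT s), s = false.
All clauses are satisfied.

p=false; q=false; r=true; s=false; t=true; u=false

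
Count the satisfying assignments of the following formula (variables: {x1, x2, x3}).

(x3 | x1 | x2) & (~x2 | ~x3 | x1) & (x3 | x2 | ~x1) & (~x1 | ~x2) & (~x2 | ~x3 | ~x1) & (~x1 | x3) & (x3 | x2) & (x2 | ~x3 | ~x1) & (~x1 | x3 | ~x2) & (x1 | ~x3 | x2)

1

There are 2^3 = 8 truth assignments over (x1, x2, x3).
Split on x2. With x2 = 1, the clauses containing x2 are satisfied and ~x2 drops from the rest; 1 of the 2^2 = 4 assignments to the other variables satisfy what remains.
With x2 = 0, by the same count on the reduced clause set, 0 assignments work.
Total: 1 + 0 = 1.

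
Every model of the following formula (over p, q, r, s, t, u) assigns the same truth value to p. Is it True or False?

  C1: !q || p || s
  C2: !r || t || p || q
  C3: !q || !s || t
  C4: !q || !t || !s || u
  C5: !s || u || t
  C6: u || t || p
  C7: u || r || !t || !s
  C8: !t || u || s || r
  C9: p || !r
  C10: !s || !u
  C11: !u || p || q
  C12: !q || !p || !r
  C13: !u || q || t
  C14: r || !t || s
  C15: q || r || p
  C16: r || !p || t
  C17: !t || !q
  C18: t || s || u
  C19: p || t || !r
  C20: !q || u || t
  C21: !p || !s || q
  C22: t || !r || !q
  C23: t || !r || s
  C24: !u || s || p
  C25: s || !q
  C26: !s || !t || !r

Suppose p = false.
From the singleton clause (!r), r = false.
From the singleton clause (q), q = true.
From the singleton clause (s), s = true.
From the singleton clause (t), t = true.
That conflicts with the unit clause (!t).
So every satisfying assignment has p = True.

True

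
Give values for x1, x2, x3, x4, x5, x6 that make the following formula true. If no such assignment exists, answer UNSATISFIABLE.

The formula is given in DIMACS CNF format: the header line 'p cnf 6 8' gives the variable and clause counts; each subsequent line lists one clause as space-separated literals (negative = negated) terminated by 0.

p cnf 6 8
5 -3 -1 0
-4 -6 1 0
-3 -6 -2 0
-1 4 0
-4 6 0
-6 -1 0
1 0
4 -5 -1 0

UNSATISFIABLE

From the singleton clause (x1), x1 = True.
From the singleton clause (x4), x4 = True.
From the singleton clause (x6), x6 = True.
That conflicts with the unit clause (¬x6).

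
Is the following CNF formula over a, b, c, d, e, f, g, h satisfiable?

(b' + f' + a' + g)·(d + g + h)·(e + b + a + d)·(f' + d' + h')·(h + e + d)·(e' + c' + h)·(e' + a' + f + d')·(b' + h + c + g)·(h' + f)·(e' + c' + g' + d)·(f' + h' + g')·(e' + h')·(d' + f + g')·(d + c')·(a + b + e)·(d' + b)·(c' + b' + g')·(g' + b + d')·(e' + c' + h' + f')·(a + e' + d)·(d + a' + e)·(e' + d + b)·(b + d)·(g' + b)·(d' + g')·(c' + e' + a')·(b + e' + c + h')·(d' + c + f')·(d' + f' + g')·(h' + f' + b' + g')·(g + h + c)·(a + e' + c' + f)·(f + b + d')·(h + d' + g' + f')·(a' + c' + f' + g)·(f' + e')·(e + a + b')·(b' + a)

Yes

Suppose h = 0.
Suppose d = 0.
From the singleton clause (g), g = 1.
From the singleton clause (e), e = 1.
From the singleton clause (c'), c = 0.
From the singleton clause (a), a = 1.
From the singleton clause (b), b = 1.
From the singleton clause (f'), f = 0.
This assignment satisfies each clause.
A satisfying assignment: a: 1, b: 1, c: 0, d: 0, e: 1, f: 0, g: 1, h: 0.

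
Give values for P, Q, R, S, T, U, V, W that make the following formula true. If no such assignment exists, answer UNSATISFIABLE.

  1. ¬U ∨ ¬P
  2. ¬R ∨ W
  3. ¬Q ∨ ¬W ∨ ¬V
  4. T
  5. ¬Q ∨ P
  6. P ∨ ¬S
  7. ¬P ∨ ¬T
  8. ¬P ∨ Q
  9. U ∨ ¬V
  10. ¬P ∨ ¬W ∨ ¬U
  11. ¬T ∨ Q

Unit clause (T) forces T = True.
Unit clause (¬P) forces P = False.
Unit clause (¬Q) forces Q = False.
But (Q) is also a unit clause — contradiction.

UNSATISFIABLE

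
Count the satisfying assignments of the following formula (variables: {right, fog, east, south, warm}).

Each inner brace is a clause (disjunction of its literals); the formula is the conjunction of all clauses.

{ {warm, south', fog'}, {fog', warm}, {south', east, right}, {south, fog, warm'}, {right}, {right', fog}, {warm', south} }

2

There are 2^5 = 32 truth assignments over (right, fog, east, south, warm).
Split on warm. With warm = 1, the clauses containing warm are satisfied and warm' drops from the rest; 2 of the 2^4 = 16 assignments to the other variables satisfy what remains.
With warm = 0, by the same count on the reduced clause set, 0 assignments work.
(One model: right=T, fog=T, east=F, south=T, warm=T.)
Total: 2 + 0 = 2.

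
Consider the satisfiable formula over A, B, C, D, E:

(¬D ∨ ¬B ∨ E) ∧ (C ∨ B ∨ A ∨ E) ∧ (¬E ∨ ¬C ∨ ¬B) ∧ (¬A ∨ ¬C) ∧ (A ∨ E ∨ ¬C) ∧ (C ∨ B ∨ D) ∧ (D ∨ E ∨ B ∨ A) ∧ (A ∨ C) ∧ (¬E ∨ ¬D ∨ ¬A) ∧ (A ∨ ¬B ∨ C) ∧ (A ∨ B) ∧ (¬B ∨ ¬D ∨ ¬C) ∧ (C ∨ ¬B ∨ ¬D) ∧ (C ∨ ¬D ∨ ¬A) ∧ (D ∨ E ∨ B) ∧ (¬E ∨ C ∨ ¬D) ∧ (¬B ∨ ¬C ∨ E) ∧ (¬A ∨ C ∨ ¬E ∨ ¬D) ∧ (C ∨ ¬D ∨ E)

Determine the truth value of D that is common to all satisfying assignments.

False

Suppose D = True.
Try B = False.
From the singleton clause (A), A = True.
From the singleton clause (¬C), C = False.
But (C) is also a unit clause — contradiction.
That branch fails; take B = True instead.
From the singleton clause (E), E = True.
From the singleton clause (¬C), C = False.
But (C) is also a unit clause — contradiction.
Both values of B lead to a conflict.
So every satisfying assignment has D = False.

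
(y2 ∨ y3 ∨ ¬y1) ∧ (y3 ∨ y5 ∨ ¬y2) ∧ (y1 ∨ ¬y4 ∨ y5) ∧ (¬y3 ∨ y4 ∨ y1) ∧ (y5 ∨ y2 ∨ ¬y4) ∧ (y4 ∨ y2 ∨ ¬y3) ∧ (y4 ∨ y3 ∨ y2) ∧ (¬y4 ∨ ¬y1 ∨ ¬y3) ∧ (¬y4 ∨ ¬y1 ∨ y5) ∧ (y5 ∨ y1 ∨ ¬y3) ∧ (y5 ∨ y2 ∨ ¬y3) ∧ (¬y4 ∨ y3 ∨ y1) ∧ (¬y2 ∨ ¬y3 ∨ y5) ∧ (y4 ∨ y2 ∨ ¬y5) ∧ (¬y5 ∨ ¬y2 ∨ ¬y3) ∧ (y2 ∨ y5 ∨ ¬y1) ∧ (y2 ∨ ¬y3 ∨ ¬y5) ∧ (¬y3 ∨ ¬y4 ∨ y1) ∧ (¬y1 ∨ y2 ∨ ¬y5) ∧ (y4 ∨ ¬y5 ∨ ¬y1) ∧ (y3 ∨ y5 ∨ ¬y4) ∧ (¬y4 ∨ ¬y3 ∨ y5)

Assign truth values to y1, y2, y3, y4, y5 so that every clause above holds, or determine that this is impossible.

Suppose y2 = True.
Suppose y3 = False.
(y5) alone gives y5 = True.
Suppose y4 = True.
(y1) alone gives y1 = True.
Every clause now holds.

y1=True, y2=True, y3=False, y4=True, y5=True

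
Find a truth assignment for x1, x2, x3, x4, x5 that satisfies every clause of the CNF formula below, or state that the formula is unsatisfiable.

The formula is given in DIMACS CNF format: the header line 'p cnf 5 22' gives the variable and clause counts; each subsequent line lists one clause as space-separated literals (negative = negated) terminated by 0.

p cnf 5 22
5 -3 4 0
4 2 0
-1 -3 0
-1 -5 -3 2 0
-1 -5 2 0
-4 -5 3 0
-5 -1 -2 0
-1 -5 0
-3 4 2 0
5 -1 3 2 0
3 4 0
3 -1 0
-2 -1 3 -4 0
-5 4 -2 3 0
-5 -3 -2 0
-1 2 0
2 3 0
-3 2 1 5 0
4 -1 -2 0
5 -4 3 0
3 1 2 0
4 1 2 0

x1: False; x2: False; x3: True; x4: True; x5: True

Branch on x4: set x4 = True.
Branch on x1: set x1 = False.
Branch on x5: set x5 = True.
The clause (x3) is unit, so x3 = True.
The clause (¬x2) is unit, so x2 = False.
This assignment satisfies each clause.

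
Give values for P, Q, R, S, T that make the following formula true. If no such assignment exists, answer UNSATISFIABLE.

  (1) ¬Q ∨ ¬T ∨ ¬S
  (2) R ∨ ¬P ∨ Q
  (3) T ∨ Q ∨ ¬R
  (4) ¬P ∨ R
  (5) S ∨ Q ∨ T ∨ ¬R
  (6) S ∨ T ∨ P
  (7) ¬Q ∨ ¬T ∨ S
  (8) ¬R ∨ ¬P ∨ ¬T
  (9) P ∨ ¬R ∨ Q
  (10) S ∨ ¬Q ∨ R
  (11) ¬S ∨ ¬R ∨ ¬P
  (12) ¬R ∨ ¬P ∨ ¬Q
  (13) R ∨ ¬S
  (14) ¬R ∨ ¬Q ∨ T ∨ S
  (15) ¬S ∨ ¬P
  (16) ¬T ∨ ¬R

Try P = False.
Try S = False.
Unit clause (T) forces T = True.
Unit clause (¬Q) forces Q = False.
Unit clause (¬R) forces R = False.
This assignment satisfies each clause.

P ↦ False, Q ↦ False, R ↦ False, S ↦ False, T ↦ True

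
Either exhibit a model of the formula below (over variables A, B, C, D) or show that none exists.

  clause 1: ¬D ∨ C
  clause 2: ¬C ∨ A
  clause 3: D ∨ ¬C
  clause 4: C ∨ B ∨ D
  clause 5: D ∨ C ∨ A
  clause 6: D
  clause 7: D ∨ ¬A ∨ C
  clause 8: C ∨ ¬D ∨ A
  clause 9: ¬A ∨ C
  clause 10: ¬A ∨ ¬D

UNSATISFIABLE

From the singleton clause (D), D = True.
From the singleton clause (C), C = True.
From the singleton clause (A), A = True.
Now (¬A) is unsatisfied and unit — conflict.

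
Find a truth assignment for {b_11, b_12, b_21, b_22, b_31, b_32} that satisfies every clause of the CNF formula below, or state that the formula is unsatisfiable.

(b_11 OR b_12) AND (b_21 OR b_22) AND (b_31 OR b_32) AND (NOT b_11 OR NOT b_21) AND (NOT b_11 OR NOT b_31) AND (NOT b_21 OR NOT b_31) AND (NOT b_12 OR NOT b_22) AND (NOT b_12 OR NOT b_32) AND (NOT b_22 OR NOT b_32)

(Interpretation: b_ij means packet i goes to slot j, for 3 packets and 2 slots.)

UNSATISFIABLE

Suppose b_11 = true.
From the singleton clause (NOT b_21), b_21 = false.
From the singleton clause (b_22), b_22 = true.
From the singleton clause (NOT b_31), b_31 = false.
From the singleton clause (b_32), b_32 = true.
Now (NOT b_32) is unsatisfied and unit — conflict.
That branch fails; take b_11 = false instead.
From the singleton clause (b_12), b_12 = true.
From the singleton clause (NOT b_22), b_22 = false.
From the singleton clause (b_21), b_21 = true.
From the singleton clause (NOT b_31), b_31 = false.
From the singleton clause (b_32), b_32 = true.
Now (NOT b_32) is unsatisfied and unit — conflict.
Neither b_11 = true nor b_11 = false works.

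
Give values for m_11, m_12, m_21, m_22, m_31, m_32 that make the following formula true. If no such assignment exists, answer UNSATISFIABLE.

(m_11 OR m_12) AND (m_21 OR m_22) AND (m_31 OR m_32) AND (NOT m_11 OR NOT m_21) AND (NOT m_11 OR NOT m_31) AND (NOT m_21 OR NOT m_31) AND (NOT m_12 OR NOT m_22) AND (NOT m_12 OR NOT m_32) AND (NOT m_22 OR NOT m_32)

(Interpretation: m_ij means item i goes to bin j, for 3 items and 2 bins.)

Try m_11 = true.
The clause (NOT m_21) is unit, so m_21 = false.
The clause (m_22) is unit, so m_22 = true.
The clause (NOT m_31) is unit, so m_31 = false.
The clause (m_32) is unit, so m_32 = true.
That conflicts with the unit clause (NOT m_32).
So m_11 must be the other value — set m_11 = false.
The clause (m_12) is unit, so m_12 = true.
The clause (NOT m_22) is unit, so m_22 = false.
The clause (m_21) is unit, so m_21 = true.
The clause (NOT m_31) is unit, so m_31 = false.
The clause (m_32) is unit, so m_32 = true.
That conflicts with the unit clause (NOT m_32).
Either choice for m_11 ends in contradiction.

UNSATISFIABLE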